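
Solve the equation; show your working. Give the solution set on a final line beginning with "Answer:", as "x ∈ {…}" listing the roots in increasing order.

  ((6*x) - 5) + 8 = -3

Step 1. [((6*x) - 5) + 8 = -3] subtract 8: x sits inside (… + 8). So sub: (6*x) - 5 = -11.
Step 2. [(6*x) - 5 = -11] peel the -5: add 5 from each side ⇒ sub: 6*x = -6.
Step 3. [6*x = -6] 6 out front; divide by 6, so div: x = -1.

Answer: x ∈ {-1}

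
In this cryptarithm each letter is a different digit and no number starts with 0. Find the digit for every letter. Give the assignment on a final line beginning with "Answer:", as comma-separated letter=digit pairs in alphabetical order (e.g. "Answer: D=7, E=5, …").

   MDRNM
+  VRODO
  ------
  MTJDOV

Step 1. [col 1: M + O ≡ V (mod 10)] several values work for M in column 1 (M + O ≡ V (mod 10), carry-in 0); try M=1 ⇒ M=1.
Step 2. [col 1: M + O ≡ V (mod 10)] several values work for V in column 1 (M + O ≡ V (mod 10), carry-in 0); try V=9, so V=9.
Step 3. [col 1: M + O ≡ V (mod 10)] in column 1 we have M+O≡V with carry-in 0; given M=1, V=9 and digits 1,9 already taken and all letters distinct, that pins O to 8 ⇒ O=8.
Step 4. [col 2: N + D ≡ O (mod 10)] several values work for N in column 2 (N + D ≡ O (mod 10), carry-in 0); try N=6 ⇒ N=6.
Step 5. [col 2: N + D ≡ O (mod 10)] in column 2 we have N+D≡O with carry-in 0; given N=6, O=8 and digits 1,6,8,9 already taken and all letters distinct, that pins D to 2. So D=2.
Step 6. [col 3: R + O ≡ D (mod 10)] column 3: given O=8, D=2, carry-in 0, and digits 1,2,6,8,9 already taken and all letters distinct, R+O≡D (mod 10) forces R=4 ⇒ R=4.
Step 7. [col 4: D + R ≡ J (mod 10)] column 4 reads D+R+carry(1)=J with D=2, R=4; with digits 1,2,4,6,8,9 already taken and all letters distinct, the only value for J is 7, so J=7.
Step 8. [col 5: M + V ≡ T (mod 10)] in column 5 we have M+V≡T with carry-in 0; given M=1, V=9 and digits 1,2,4,6,7,8,9 already taken and all letters distinct, that pins T to 0, so T=0.

Answer: D=2, J=7, M=1, N=6, O=8, R=4, T=0, V=9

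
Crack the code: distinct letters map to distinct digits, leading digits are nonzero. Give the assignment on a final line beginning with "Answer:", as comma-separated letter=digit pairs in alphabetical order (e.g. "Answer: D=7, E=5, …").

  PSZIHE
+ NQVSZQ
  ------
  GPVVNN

Step 1. [col 1: E + Q ≡ N (mod 10)] no forcing yet in column 1 (carry-in 0); E=9 is free and consistent — try it, so E=9.
Step 2. [col 1: E + Q ≡ N (mod 10)] no forcing yet in column 1 (carry-in 0); Q=4 is free and consistent — try it. So Q=4.
Step 3. [col 1: E + Q ≡ N (mod 10)] in column 1 we have E+Q≡N with carry-in 0; given E=9, Q=4 and digits 4,9 already taken and all letters distinct, that pins N to 3 ⇒ N=3.
Step 4. [col 2: H + Z ≡ N (mod 10)] H=2 is one option consistent with column 2 (H + Z ≡ N (mod 10), carry-in 1) — take it ⇒ H=2.
Step 5. [col 2: H + Z ≡ N (mod 10)] column 2: given H=2, N=3, carry-in 1, and digits 2,3,4,9 already taken and all letters distinct, H+Z≡N (mod 10) forces Z=0, so Z=0.
Step 6. [col 3: I + S ≡ V (mod 10)] several values work for V in column 3 (I + S ≡ V (mod 10), carry-in 0); try V=7, so V=7.
Step 7. [col 3: I + S ≡ V (mod 10)] several values work for I in column 3 (I + S ≡ V (mod 10), carry-in 0); try I=6, so I=6.
Step 8. [col 3: I + S ≡ V (mod 10)] column 3 reads I+S+carry(0)=V with I=6, V=7; with digits 0,2,3,4,6,7,9 already taken and all letters distinct, the only value for S is 1. So S=1.
Step 9. [col 5: S + Q ≡ P (mod 10)] column 5: given S=1, Q=4, carry-in 0, and digits 0,1,2,3,4,6,7,9 already taken and all letters distinct, S+Q≡P (mod 10) forces P=5 ⇒ P=5.
Step 10. [col 6: P + N ≡ G (mod 10)] from column 6 (P=5, N=3, carry-in 0, digits 0,1,2,3,4,5,6,7,9 already taken and all letters distinct): G must equal 8 ⇒ G=8.

Answer: E=9, G=8, H=2, I=6, N=3, P=5, Q=4, S=1, V=7, Z=0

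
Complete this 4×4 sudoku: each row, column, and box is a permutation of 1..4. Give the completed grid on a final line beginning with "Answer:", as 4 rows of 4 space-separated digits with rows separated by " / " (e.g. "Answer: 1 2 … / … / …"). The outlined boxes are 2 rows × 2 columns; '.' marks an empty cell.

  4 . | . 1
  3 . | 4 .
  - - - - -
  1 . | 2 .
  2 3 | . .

Step 1. [r2c2∈{1,2}] 1 has one home in row 2: r2c2. So r2c2=1.
Step 2. [r3c4∈{3,4}] 3 has one home in row 3: r3c4 ⇒ r3c4=3.
Step 3. [r4c3∈{1}] r4c3 has the single candidate 1, so r4c3=1.
Step 4. [r4c4∈{4}] r4c4's peers cover all but 4. So r4c4=4.
Step 5. [r1c3∈{3}] r1c3 has the single candidate 3. So r1c3=3.
Step 6. [r2c4∈{2}] r2c4 has the single candidate 2 ⇒ r2c4=2.
Step 7. [r1c2∈{2}] only 2 remains possible at r1c2, so r1c2=2.
Step 8. [r3c2∈{4}] nothing but 4 survives at r3c2 ⇒ r3c2=4.

Answer: 4 2 3 1 / 3 1 4 2 / 1 4 2 3 / 2 3 1 4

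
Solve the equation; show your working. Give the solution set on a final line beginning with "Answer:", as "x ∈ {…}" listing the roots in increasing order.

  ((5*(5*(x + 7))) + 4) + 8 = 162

Step 1. [((5*(5*(x + 7))) + 4) + 8 = 162] subtract 8: x sits inside (… + 8) ⇒ sub: (5*(5*(x + 7))) + 4 = 154.
Step 2. [(5*(5*(x + 7))) + 4 = 154] peel the +4: subtract 4 from each side ⇒ sub: 5*(5*(x + 7)) = 150.
Step 3. [5*(5*(x + 7)) = 150] 5·(inner) — divide through by 5. So div: 5*(x + 7) = 30.
Step 4. [5*(x + 7) = 30] leading coefficient 5: divide by 5, so div: x + 7 = 6.
Step 5. [x + 7 = 6] peel the +7: subtract 7 from each side ⇒ sub: x = -1.

Answer: x ∈ {-1}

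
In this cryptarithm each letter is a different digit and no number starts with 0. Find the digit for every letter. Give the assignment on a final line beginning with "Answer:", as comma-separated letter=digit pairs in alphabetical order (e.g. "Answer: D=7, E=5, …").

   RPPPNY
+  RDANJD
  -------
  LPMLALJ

Step 1. [L] adding two 6-digit numbers gives at most 6+1 digits, and here it does — L is that final carry and must be 1, so L=1.
Step 2. [col 1: Y + D ≡ J (mod 10)] column 1 (Y + D ≡ J (mod 10), carry-in 0) doesn't pin D yet; pick D=2 and continue, so D=2.
Step 3. [col 1: Y + D ≡ J (mod 10)] several values work for J in column 1 (Y + D ≡ J (mod 10), carry-in 0); try J=6 ⇒ J=6.
Step 4. [col 1: Y + D ≡ J (mod 10)] column 1: given D=2, J=6, carry-in 0, and digits 1,2,6 already taken and all letters distinct, Y+D≡J (mod 10) forces Y=4, so Y=4.
Step 5. [col 2: N + J ≡ L (mod 10)] from column 2 (J=6, L=1, carry-in 0, digits 1,2,4,6 already taken and all letters distinct): N must equal 5. So N=5.
Step 6. [col 3: P + N ≡ A (mod 10)] no forcing yet in column 3 (carry-in 1); P=7 is free and consistent — try it, so P=7.
Step 7. [col 3: P + N ≡ A (mod 10)] column 3: given P=7, N=5, carry-in 1, and digits 1,2,4,5,6,7 already taken and all letters distinct, P+N≡A (mod 10) forces A=3 ⇒ A=3.
Step 8. [col 5: P + D ≡ M (mod 10)] in column 5 we have P+D≡M with carry-in 1; given P=7, D=2 and digits 1,2,3,4,5,6,7 already taken and all letters distinct, that pins M to 0 ⇒ M=0.
Step 9. [col 6: R + R ≡ P (mod 10)] column 6 reads R+R+carry(1)=P with P=7; with digits 0,1,2,3,4,5,6,7 already taken and all letters distinct, the only value for R is 8 ⇒ R=8.

Answer: A=3, D=2, J=6, L=1, M=0, N=5, P=7, R=8, Y=4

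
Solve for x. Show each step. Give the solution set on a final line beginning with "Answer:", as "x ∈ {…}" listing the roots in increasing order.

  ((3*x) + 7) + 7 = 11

Step 1. [((3*x) + 7) + 7 = 11] peel the +7: subtract 7 from each side. So sub: (3*x) + 7 = 4.
Step 2. [(3*x) + 7 = 4] the outer +7 inverts by subtracting 7, so sub: 3*x = -3.
Step 3. [3*x = -3] 3·(inner) — divide through by 3. So div: x = -1.

Answer: x ∈ {-1}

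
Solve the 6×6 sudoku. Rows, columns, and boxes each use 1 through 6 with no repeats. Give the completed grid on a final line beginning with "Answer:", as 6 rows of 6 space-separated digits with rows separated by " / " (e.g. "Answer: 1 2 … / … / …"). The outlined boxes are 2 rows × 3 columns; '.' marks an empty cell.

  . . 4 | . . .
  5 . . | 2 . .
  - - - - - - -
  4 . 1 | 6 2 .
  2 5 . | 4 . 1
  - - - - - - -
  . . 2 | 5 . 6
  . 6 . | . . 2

Step 1. [r4c5∈{3}] r4c5 is down to just 3, so r4c5=3.
Step 2. [r6c4∈{1,3}] in box 6, 3 fits only at r6c4. So r6c4=3.
Step 3. [r2c3∈{3,6}] col 3 places 3 nowhere but r2c3, so r2c3=3.
Step 4. [r1c4∈{1}] nothing but 1 survives at r1c4, so r1c4=1.
Step 5. [r5c2∈{1,3,4}] across col 2, 4 lands solely at r5c2. So r5c2=4.
Step 6. [r6c5∈{1,4}] in row 6, 4 fits only at r6c5, so r6c5=4.
Step 7. [r1c5∈{5,6}] across col 5, 5 lands solely at r1c5. So r1c5=5.
Step 8. [r5c1∈{1,3}] row 5 places 3 nowhere but r5c1. So r5c1=3.
Step 9. [r2c2∈{1}] r2c2's peers cover all but 1, so r2c2=1.
Step 10. [r6c3∈{5}] r6c3's peers cover all but 5. So r6c3=5.
Step 11. [r3c6∈{5}] r3c6 is down to just 5. So r3c6=5.
Step 12. [r2c5∈{6}] only 6 remains possible at r2c5, so r2c5=6.
Step 13. [r1c6∈{3}] r1c6's peers cover all but 3, so r1c6=3.
Step 14. [r6c1∈{1}] only 1 remains possible at r6c1, so r6c1=1.
Step 15. [r4c3∈{6}] only 6 remains possible at r4c3. So r4c3=6.
Step 16. [r1c1∈{6}] r1c1 has the single candidate 6, so r1c1=6.
Step 17. [r5c5∈{1}] only 1 remains possible at r5c5. So r5c5=1.
Step 18. [r2c6∈{4}] r2c6's peers cover all but 4 ⇒ r2c6=4.
Step 19. [r3c2∈{3}] nothing but 3 survives at r3c2, so r3c2=3.
Step 20. [r1c2∈{2}] r1c2's peers cover all but 2 ⇒ r1c2=2.

Answer: 6 2 4 1 5 3 / 5 1 3 2 6 4 / 4 3 1 6 2 5 / 2 5 6 4 3 1 / 3 4 2 5 1 6 / 1 6 5 3 4 2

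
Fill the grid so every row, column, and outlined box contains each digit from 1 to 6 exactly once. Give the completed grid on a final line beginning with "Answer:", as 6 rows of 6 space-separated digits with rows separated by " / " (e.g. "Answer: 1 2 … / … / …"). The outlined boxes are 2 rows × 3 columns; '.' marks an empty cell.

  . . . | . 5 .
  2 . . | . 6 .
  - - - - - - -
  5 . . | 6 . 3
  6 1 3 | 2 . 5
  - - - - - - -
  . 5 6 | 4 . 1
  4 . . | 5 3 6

Step 1. [r1c1∈{1,3}] r1c1 is the only open cell in col 1 admitting 1. So r1c1=1.
Step 2. [r1c3∈{4}] r1c3's peers cover all but 4 ⇒ r1c3=4.
Step 3. [r3c3∈{2}] nothing but 2 survives at r3c3 ⇒ r3c3=2.
Step 4. [r1c4∈{3}] nothing but 3 survives at r1c4 ⇒ r1c4=3.
Step 5. [r3c2∈{4}] only 4 remains possible at r3c2. So r3c2=4.
Step 6. [r6c2∈{2}] nothing but 2 survives at r6c2. So r6c2=2.
Step 7. [r2c6∈{4}] only 4 remains possible at r2c6 ⇒ r2c6=4.
Step 8. [r2c3∈{5}] only 5 remains possible at r2c3 ⇒ r2c3=5.
Step 9. [r2c4∈{1}] r2c4's peers cover all but 1, so r2c4=1.
Step 10. [r1c2∈{6}] r1c2 is down to just 6 ⇒ r1c2=6.
Step 11. [r4c5∈{4}] r4c5's peers cover all but 4, so r4c5=4.
Step 12. [r2c2∈{3}] nothing but 3 survives at r2c2, so r2c2=3.
Step 13. [r5c1∈{3}] r5c1's peers cover all but 3, so r5c1=3.
Step 14. [r3c5∈{1}] r3c5's peers cover all but 1. So r3c5=1.
Step 15. [r1c6∈{2}] r1c6 is down to just 2 ⇒ r1c6=2.
Step 16. [r6c3∈{1}] nothing but 1 survives at r6c3, so r6c3=1.
Step 17. [r5c5∈{2}] only 2 remains possible at r5c5 ⇒ r5c5=2.

Answer: 1 6 4 3 5 2 / 2 3 5 1 6 4 / 5 4 2 6 1 3 / 6 1 3 2 4 5 / 3 5 6 4 2 1 / 4 2 1 5 3 6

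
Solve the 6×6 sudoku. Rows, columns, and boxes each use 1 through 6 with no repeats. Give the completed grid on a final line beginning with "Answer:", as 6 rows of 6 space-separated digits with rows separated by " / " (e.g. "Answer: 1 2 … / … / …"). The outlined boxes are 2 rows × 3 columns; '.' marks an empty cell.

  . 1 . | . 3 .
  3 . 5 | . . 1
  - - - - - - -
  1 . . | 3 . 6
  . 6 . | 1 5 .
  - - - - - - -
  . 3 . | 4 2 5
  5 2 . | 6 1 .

Step 1. [r3c5∈{4}] r3c5 has the single candidate 4, so r3c5=4.
Step 2. [r4c6∈{2}] nothing but 2 survives at r4c6. So r4c6=2.
Step 3. [r1c1∈{2,4,6}] in col 1, 2 fits only at r1c1 ⇒ r1c1=2.
Step 4. [r1c3∈{4,6}] in row 1, 6 fits only at r1c3 ⇒ r1c3=6.
Step 5. [r6c3∈{4}] r6c3's peers cover all but 4. So r6c3=4.
Step 6. [r2c2∈{4}] nothing but 4 survives at r2c2. So r2c2=4.
Step 7. [r2c4∈{2}] r2c4 has the single candidate 2, so r2c4=2.
Step 8. [r4c1∈{4}] only 4 remains possible at r4c1, so r4c1=4.
Step 9. [r6c6∈{3}] only 3 remains possible at r6c6. So r6c6=3.
Step 10. [r5c1∈{6}] r5c1 is down to just 6. So r5c1=6.
Step 11. [r5c3∈{1}] nothing but 1 survives at r5c3, so r5c3=1.
Step 12. [r1c4∈{5}] r1c4 has the single candidate 5. So r1c4=5.
Step 13. [r3c3∈{2}] nothing but 2 survives at r3c3. So r3c3=2.
Step 14. [r2c5∈{6}] r2c5 has the single candidate 6, so r2c5=6.
Step 15. [r3c2∈{5}] nothing but 5 survives at r3c2 ⇒ r3c2=5.
Step 16. [r4c3∈{3}] r4c3 has the single candidate 3. So r4c3=3.
Step 17. [r1c6∈{4}] r1c6's peers cover all but 4. So r1c6=4.

Answer: 2 1 6 5 3 4 / 3 4 5 2 6 1 / 1 5 2 3 4 6 / 4 6 3 1 5 2 / 6 3 1 4 2 5 / 5 2 4 6 1 3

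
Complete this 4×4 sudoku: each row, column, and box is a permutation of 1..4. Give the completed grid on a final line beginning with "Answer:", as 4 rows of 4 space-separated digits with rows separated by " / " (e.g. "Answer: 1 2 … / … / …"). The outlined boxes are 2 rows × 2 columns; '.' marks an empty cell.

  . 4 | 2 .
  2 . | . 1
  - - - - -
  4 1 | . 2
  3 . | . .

Step 1. [r2c3∈{3,4}] row 2 places 4 nowhere but r2c3 ⇒ r2c3=4.
Step 2. [r4c2∈{2}] r4c2 is down to just 2 ⇒ r4c2=2.
Step 3. [r3c3∈{3}] r3c3 is down to just 3 ⇒ r3c3=3.
Step 4. [r1c1∈{1}] r1c1 is down to just 1. So r1c1=1.
Step 5. [r2c2∈{3}] nothing but 3 survives at r2c2. So r2c2=3.
Step 6. [r1c4∈{3}] nothing but 3 survives at r1c4 ⇒ r1c4=3.
Step 7. [r4c4∈{4}] r4c4's peers cover all but 4, so r4c4=4.
Step 8. [r4c3∈{1}] r4c3 is down to just 1. So r4c3=1.

Answer: 1 4 2 3 / 2 3 4 1 / 4 1 3 2 / 3 2 1 4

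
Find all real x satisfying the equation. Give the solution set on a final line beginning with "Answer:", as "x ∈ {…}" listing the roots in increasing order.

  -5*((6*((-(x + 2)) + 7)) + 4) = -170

Step 1. [-5*((6*((-(x + 2)) + 7)) + 4) = -170] -5 out front; divide by -5 ⇒ div: (6*((-(x + 2)) + 7)) + 4 = 34.
Step 2. [(6*((-(x + 2)) + 7)) + 4 = 34] the outer +4 inverts by subtracting 4. So sub: 6*((-(x + 2)) + 7) = 30.
Step 3. [6*((-(x + 2)) + 7) = 30] divide by the outer 6, so div: (-(x + 2)) + 7 = 5.
Step 4. [(-(x + 2)) + 7 = 5] 7 comes off first (subtract 7) ⇒ sub: -(x + 2) = -2.
Step 5. [-(x + 2) = -2] LHS negated; negate both sides, so neg: x + 2 = 2.
Step 6. [x + 2 = 2] +2 is outermost — subtract 2 both sides ⇒ sub: x = 0.

Answer: x ∈ {0}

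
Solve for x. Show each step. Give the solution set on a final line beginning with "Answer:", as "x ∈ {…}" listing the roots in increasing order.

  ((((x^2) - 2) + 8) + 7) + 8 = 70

Step 1. [((((x^2) - 2) + 8) + 7) + 8 = 70] subtract 8: x sits inside (… + 8). So sub: (((x^2) - 2) + 8) + 7 = 62.
Step 2. [(((x^2) - 2) + 8) + 7 = 62] 7 comes off first (subtract 7) ⇒ sub: ((x^2) - 2) + 8 = 55.
Step 3. [((x^2) - 2) + 8 = 55] peel the +8: subtract 8 from each side, so sub: (x^2) - 2 = 47.
Step 4. [(x^2) - 2 = 47] the outer -2 inverts by adding 2. So sub: x^2 = 49.
Step 5. [x^2 = 49] LHS squared, RHS 49 ≥ 0: apply √ (±), so sqrt: x = 7 or -7.

Answer: x ∈ {-7, 7}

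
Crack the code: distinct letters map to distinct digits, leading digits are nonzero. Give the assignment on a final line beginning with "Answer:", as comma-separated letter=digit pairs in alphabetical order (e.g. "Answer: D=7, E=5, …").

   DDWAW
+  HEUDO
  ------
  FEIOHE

Step 1. [F] the sum has 6 digits but both addends have 5; that extra leading digit F is the final carry, namely 1, so F=1.
Step 2. [col 1: W + O ≡ E (mod 10)] column 1 (W + O ≡ E (mod 10), carry-in 0) doesn't pin O yet; pick O=4 and continue, so O=4.
Step 3. [col 1: W + O ≡ E (mod 10)] no forcing yet in column 1 (carry-in 0); W=6 is free and consistent — try it, so W=6.
Step 4. [col 1: W + O ≡ E (mod 10)] from column 1 (W=6, O=4, carry-in 0, digits 1,4,6 already taken and all letters distinct): E must equal 0. So E=0.
Step 5. [col 2: A + D ≡ H (mod 10)] several values work for H in column 2 (A + D ≡ H (mod 10), carry-in 1); try H=2 ⇒ H=2.
Step 6. [col 2: A + D ≡ H (mod 10)] several values work for D in column 2 (A + D ≡ H (mod 10), carry-in 1); try D=8, so D=8.
Step 7. [col 2: A + D ≡ H (mod 10)] column 2: given D=8, H=2, carry-in 1, and digits 0,1,2,4,6,8 already taken and all letters distinct, A+D≡H (mod 10) forces A=3. So A=3.
Step 8. [col 3: W + U ≡ O (mod 10)] in column 3 we have W+U≡O with carry-in 1; given W=6, O=4 and digits 0,1,2,3,4,6,8 already taken and all letters distinct, that pins U to 7 ⇒ U=7.
Step 9. [col 4: D + E ≡ I (mod 10)] in column 4 we have D+E≡I with carry-in 1; given D=8, E=0 and digits 0,1,2,3,4,6,7,8 already taken and all letters distinct, that pins I to 9, so I=9.

Answer: A=3, D=8, E=0, F=1, H=2, I=9, O=4, U=7, W=6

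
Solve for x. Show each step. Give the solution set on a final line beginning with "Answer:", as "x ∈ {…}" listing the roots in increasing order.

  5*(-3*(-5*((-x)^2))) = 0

Step 1. [5*(-3*(-5*((-x)^2))) = 0] 5·(inner) — divide through by 5 ⇒ div: -3*(-5*((-x)^2)) = 0.
Step 2. [-3*(-5*((-x)^2)) = 0] -3 out front; divide by -3, so div: -5*((-x)^2) = 0.
Step 3. [-5*((-x)^2) = 0] LHS = -5·(…); ÷-5 both sides. So div: (-x)^2 = 0.
Step 4. [(-x)^2 = 0] LHS squared, RHS 0 ≥ 0: apply √ (±), so sqrt: -x = 0.
Step 5. [-x = 0] leading − — multiply by −1. So neg: x = 0.

Answer: x ∈ {0}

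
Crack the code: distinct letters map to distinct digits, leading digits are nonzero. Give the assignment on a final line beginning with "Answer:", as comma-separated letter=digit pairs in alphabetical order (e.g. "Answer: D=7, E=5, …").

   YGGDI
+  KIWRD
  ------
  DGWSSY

Step 1. [col 1: I + D ≡ Y (mod 10)] no forcing yet in column 1 (carry-in 0); D=1 is free and consistent — try it, so D=1.
Step 2. [col 1: I + D ≡ Y (mod 10)] no forcing yet in column 1 (carry-in 0); Y=4 is free and consistent — try it ⇒ Y=4.
Step 3. [col 1: I + D ≡ Y (mod 10)] column 1 reads I+D+carry(0)=Y with D=1, Y=4; with digits 1,4 already taken and all letters distinct, the only value for I is 3 ⇒ I=3.
Step 4. [col 2: D + R ≡ S (mod 10)] R=6 is one option consistent with column 2 (D + R ≡ S (mod 10), carry-in 0) — take it. So R=6.
Step 5. [col 2: D + R ≡ S (mod 10)] in column 2 we have D+R≡S with carry-in 0; given D=1, R=6 and digits 1,3,4,6 already taken and all letters distinct, that pins S to 7 ⇒ S=7.
Step 6. [col 3: G + W ≡ S (mod 10)] column 3 (G + W ≡ S (mod 10), carry-in 0) doesn't pin W yet; pick W=5 and continue ⇒ W=5.
Step 7. [col 3: G + W ≡ S (mod 10)] in column 3 we have G+W≡S with carry-in 0; given W=5, S=7 and digits 1,3,4,5,6,7 already taken and all letters distinct, that pins G to 2. So G=2.
Step 8. [col 5: Y + K ≡ G (mod 10)] in column 5 we have Y+K≡G with carry-in 0; given Y=4, G=2 and digits 1,2,3,4,5,6,7 already taken and all letters distinct, that pins K to 8 ⇒ K=8.

Answer: D=1, G=2, I=3, K=8, R=6, S=7, W=5, Y=4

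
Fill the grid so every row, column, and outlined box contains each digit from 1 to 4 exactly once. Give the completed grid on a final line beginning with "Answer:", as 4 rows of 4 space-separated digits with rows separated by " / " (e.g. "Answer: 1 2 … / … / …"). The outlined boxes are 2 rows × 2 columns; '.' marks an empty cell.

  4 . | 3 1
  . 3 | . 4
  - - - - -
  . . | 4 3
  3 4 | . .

Step 1. [r2c1∈{1,2}] r2c1 is the only open cell in row 2 admitting 1 ⇒ r2c1=1.
Step 2. [r3c2∈{1,2}] 1 has one home in row 3: r3c2. So r3c2=1.
Step 3. [r4c4∈{2}] r4c4's peers cover all but 2. So r4c4=2.
Step 4. [r3c1∈{2}] nothing but 2 survives at r3c1 ⇒ r3c1=2.
Step 5. [r1c2∈{2}] nothing but 2 survives at r1c2, so r1c2=2.
Step 6. [r2c3∈{2}] only 2 remains possible at r2c3 ⇒ r2c3=2.
Step 7. [r4c3∈{1}] nothing but 1 survives at r4c3. So r4c3=1.

Answer: 4 2 3 1 / 1 3 2 4 / 2 1 4 3 / 3 4 1 2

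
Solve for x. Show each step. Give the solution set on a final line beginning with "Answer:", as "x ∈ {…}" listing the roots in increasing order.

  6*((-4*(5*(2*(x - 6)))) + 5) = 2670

Step 1. [6*((-4*(5*(2*(x - 6)))) + 5) = 2670] LHS = 6·(…); ÷6 both sides, so div: (-4*(5*(2*(x - 6)))) + 5 = 445.
Step 2. [(-4*(5*(2*(x - 6)))) + 5 = 445] subtract 5: x sits inside (… + 5). So sub: -4*(5*(2*(x - 6))) = 440.
Step 3. [-4*(5*(2*(x - 6))) = 440] -4 out front; divide by -4, so div: 5*(2*(x - 6)) = -110.
Step 4. [5*(2*(x - 6)) = -110] leading coefficient 5: divide by 5 ⇒ div: 2*(x - 6) = -22.
Step 5. [2*(x - 6) = -22] divide by the outer 2. So div: x - 6 = -11.
Step 6. [x - 6 = -11] add 6: x sits inside (… - 6) ⇒ sub: x = -5.

Answer: x ∈ {-5}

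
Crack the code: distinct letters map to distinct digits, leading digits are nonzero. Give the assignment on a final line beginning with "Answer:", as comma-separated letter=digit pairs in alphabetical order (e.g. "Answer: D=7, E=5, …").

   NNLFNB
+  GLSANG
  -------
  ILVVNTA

Step 1. [col 1: B + G ≡ A (mod 10)] column 1 (B + G ≡ A (mod 10), carry-in 0) doesn't pin A yet; pick A=7 and continue, so A=7.
Step 2. [col 1: B + G ≡ A (mod 10)] no forcing yet in column 1 (carry-in 0); G=5 is free and consistent — try it. So G=5.
Step 3. [I] adding two 6-digit numbers gives at most 6+1 digits, and here it does — I is that final carry and must be 1. So I=1.
Step 4. [col 1: B + G ≡ A (mod 10)] in column 1 we have B+G≡A with carry-in 0; given G=5, A=7 and digits 1,5,7 already taken and all letters distinct, that pins B to 2, so B=2.
Step 5. [col 2: N + N ≡ T (mod 10)] N=8 is one option consistent with column 2 (N + N ≡ T (mod 10), carry-in 0) — take it, so N=8.
Step 6. [col 2: N + N ≡ T (mod 10)] column 2: given N=8, carry-in 0, and digits 1,2,5,7,8 already taken and all letters distinct, N+N≡T (mod 10) forces T=6. So T=6.
Step 7. [col 3: F + A ≡ N (mod 10)] from column 3 (A=7, N=8, carry-in 1, digits 1,2,5,6,7,8 already taken and all letters distinct): F must equal 0, so F=0.
Step 8. [col 4: L + S ≡ V (mod 10)] in column 4 we have L+S≡V with carry-in 0; given nothing yet and digits 0,1,2,5,6,7,8 already taken and all letters distinct, that pins V to 3 ⇒ V=3.
Step 9. [col 4: L + S ≡ V (mod 10)] several values work for L in column 4 (L + S ≡ V (mod 10), carry-in 0); try L=4. So L=4.
Step 10. [col 4: L + S ≡ V (mod 10)] from column 4 (L=4, V=3, carry-in 0, digits 0,1,2,3,4,5,6,7,8 already taken and all letters distinct): S must equal 9, so S=9.

Answer: A=7, B=2, F=0, G=5, I=1, L=4, N=8, S=9, T=6, V=3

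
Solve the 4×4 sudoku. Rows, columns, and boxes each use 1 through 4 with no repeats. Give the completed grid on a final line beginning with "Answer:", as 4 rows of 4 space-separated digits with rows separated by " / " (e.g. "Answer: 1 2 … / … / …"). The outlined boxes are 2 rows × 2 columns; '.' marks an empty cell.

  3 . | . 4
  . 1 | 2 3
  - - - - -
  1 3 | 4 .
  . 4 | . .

Step 1. [r4c4∈{1,2}] in col 4, 1 fits only at r4c4 ⇒ r4c4=1.
Step 2. [r4c1∈{2}] only 2 remains possible at r4c1, so r4c1=2.
Step 3. [r1c2∈{2}] r1c2 is down to just 2, so r1c2=2.
Step 4. [r1c3∈{1}] only 1 remains possible at r1c3, so r1c3=1.
Step 5. [r4c3∈{3}] r4c3 has the single candidate 3 ⇒ r4c3=3.
Step 6. [r2c1∈{4}] r2c1 is down to just 4 ⇒ r2c1=4.
Step 7. [r3c4∈{2}] r3c4 has the single candidate 2 ⇒ r3c4=2.

Answer: 3 2 1 4 / 4 1 2 3 / 1 3 4 2 / 2 4 3 1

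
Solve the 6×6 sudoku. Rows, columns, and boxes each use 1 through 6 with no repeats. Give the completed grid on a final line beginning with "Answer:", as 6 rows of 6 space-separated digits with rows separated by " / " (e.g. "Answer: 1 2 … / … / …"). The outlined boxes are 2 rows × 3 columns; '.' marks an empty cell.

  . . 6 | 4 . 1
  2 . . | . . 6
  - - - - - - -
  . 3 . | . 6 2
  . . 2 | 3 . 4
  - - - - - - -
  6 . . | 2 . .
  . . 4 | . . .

Step 1. [r1c2∈{5}] r1c2 has the single candidate 5 ⇒ r1c2=5.
Step 2. [r5c2∈{1}] r5c2 has the single candidate 1, so r5c2=1.
Step 3. [r2c4∈{5}] nothing but 5 survives at r2c4 ⇒ r2c4=5.
Step 4. [r4c5∈{1,5}] box 4 places 5 nowhere but r4c5. So r4c5=5.
Step 5. [r2c5∈{3}] r2c5 is down to just 3 ⇒ r2c5=3.
Step 6. [r3c4∈{1}] r3c4's peers cover all but 1 ⇒ r3c4=1.
Step 7. [r5c3∈{3,5}] in col 3, 3 fits only at r5c3. So r5c3=3.
Step 8. [r6c1∈{5}] nothing but 5 survives at r6c1 ⇒ r6c1=5.
Step 9. [r4c2∈{6}] r4c2 has the single candidate 6 ⇒ r4c2=6.
Step 10. [r6c5∈{1}] nothing but 1 survives at r6c5. So r6c5=1.
Step 11. [r3c1∈{4}] only 4 remains possible at r3c1 ⇒ r3c1=4.
Step 12. [r2c2∈{4}] only 4 remains possible at r2c2, so r2c2=4.
Step 13. [r3c3∈{5}] only 5 remains possible at r3c3 ⇒ r3c3=5.
Step 14. [r6c4∈{6}] r6c4 has the single candidate 6. So r6c4=6.
Step 15. [r1c1∈{3}] nothing but 3 survives at r1c1, so r1c1=3.
Step 16. [r6c6∈{3}] nothing but 3 survives at r6c6. So r6c6=3.
Step 17. [r5c5∈{4}] nothing but 4 survives at r5c5. So r5c5=4.
Step 18. [r2c3∈{1}] only 1 remains possible at r2c3. So r2c3=1.
Step 19. [r1c5∈{2}] only 2 remains possible at r1c5 ⇒ r1c5=2.
Step 20. [r6c2∈{2}] nothing but 2 survives at r6c2. So r6c2=2.
Step 21. [r5c6∈{5}] only 5 remains possible at r5c6, so r5c6=5.
Step 22. [r4c1∈{1}] r4c1 has the single candidate 1. So r4c1=1.

Answer: 3 5 6 4 2 1 / 2 4 1 5 3 6 / 4 3 5 1 6 2 / 1 6 2 3 5 4 / 6 1 3 2 4 5 / 5 2 4 6 1 3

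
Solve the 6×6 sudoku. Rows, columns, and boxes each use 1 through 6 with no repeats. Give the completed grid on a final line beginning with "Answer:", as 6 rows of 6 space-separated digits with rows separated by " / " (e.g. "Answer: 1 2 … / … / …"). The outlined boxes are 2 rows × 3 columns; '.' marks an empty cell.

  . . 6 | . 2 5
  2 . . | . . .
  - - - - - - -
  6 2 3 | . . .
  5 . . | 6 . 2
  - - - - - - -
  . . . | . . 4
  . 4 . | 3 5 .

Step 1. [r6c1∈{1}] only 1 remains possible at r6c1, so r6c1=1.
Step 2. [r4c2∈{1}] only 1 remains possible at r4c2, so r4c2=1.
Step 3. [r1c4∈{1,4}] across row 1, 1 lands solely at r1c4. So r1c4=1.
Step 4. [r5c2∈{3,5,6}] in col 2, 6 fits only at r5c2, so r5c2=6.
Step 5. [r2c5∈{3,4,6}] col 5 places 6 nowhere but r2c5. So r2c5=6.
Step 6. [r4c3∈{4}] r4c3 has the single candidate 4, so r4c3=4.
Step 7. [r1c2∈{3}] r1c2 is down to just 3 ⇒ r1c2=3.
Step 8. [r3c5∈{1,4}] col 5 places 4 nowhere but r3c5 ⇒ r3c5=4.
Step 9. [r5c3∈{2,5}] in row 5, 5 fits only at r5c3 ⇒ r5c3=5.
Step 10. [r5c4∈{2}] only 2 remains possible at r5c4, so r5c4=2.
Step 11. [r6c6∈{6}] only 6 remains possible at r6c6, so r6c6=6.
Step 12. [r2c6∈{3}] r2c6 has the single candidate 3 ⇒ r2c6=3.
Step 13. [r6c3∈{2}] nothing but 2 survives at r6c3 ⇒ r6c3=2.
Step 14. [r5c5∈{1}] r5c5 has the single candidate 1, so r5c5=1.
Step 15. [r5c1∈{3}] r5c1's peers cover all but 3. So r5c1=3.
Step 16. [r3c6∈{1}] r3c6 is down to just 1 ⇒ r3c6=1.
Step 17. [r4c5∈{3}] only 3 remains possible at r4c5. So r4c5=3.
Step 18. [r3c4∈{5}] nothing but 5 survives at r3c4. So r3c4=5.
Step 19. [r2c4∈{4}] r2c4's peers cover all but 4, so r2c4=4.
Step 20. [r2c2∈{5}] r2c2 has the single candidate 5 ⇒ r2c2=5.
Step 21. [r1c1∈{4}] nothing but 4 survives at r1c1 ⇒ r1c1=4.
Step 22. [r2c3∈{1}] nothing but 1 survives at r2c3, so r2c3=1.

Answer: 4 3 6 1 2 5 / 2 5 1 4 6 3 / 6 2 3 5 4 1 / 5 1 4 6 3 2 / 3 6 5 2 1 4 / 1 4 2 3 5 6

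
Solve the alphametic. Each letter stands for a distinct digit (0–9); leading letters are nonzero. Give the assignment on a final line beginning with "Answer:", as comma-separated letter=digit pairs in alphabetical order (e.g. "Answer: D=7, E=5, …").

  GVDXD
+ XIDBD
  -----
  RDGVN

Step 1. [col 1: D + D ≡ N (mod 10)] column 1 (D + D ≡ N (mod 10), carry-in 0) doesn't pin D yet; pick D=6 and continue ⇒ D=6.
Step 2. [col 1: D + D ≡ N (mod 10)] from column 1 (D=6, carry-in 0, digits 6 already taken and all letters distinct): N must equal 2, so N=2.
Step 3. [col 2: X + B ≡ V (mod 10)] X=1 is one option consistent with column 2 (X + B ≡ V (mod 10), carry-in 1) — take it ⇒ X=1.
Step 4. [col 2: X + B ≡ V (mod 10)] column 2 (X + B ≡ V (mod 10), carry-in 1) doesn't pin V yet; pick V=0 and continue ⇒ V=0.
Step 5. [col 2: X + B ≡ V (mod 10)] column 2: given X=1, V=0, carry-in 1, and digits 0,1,2,6 already taken and all letters distinct, X+B≡V (mod 10) forces B=8. So B=8.
Step 6. [col 3: D + D ≡ G (mod 10)] column 3: given D=6, carry-in 1, and digits 0,1,2,6,8 already taken and all letters distinct, D+D≡G (mod 10) forces G=3 ⇒ G=3.
Step 7. [col 4: V + I ≡ D (mod 10)] in column 4 we have V+I≡D with carry-in 1; given V=0, D=6 and digits 0,1,2,3,6,8 already taken and all letters distinct, that pins I to 5. So I=5.
Step 8. [col 5: G + X ≡ R (mod 10)] from column 5 (G=3, X=1, carry-in 0, digits 0,1,2,3,5,6,8 already taken and all letters distinct): R must equal 4, so R=4.

Answer: B=8, D=6, G=3, I=5, N=2, R=4, V=0, X=1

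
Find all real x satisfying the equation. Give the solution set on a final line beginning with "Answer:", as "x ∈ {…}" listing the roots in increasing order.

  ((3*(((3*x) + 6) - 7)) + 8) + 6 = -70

Step 1. [((3*(((3*x) + 6) - 7)) + 8) + 6 = -70] +6 is outermost — subtract 6 both sides. So sub: (3*(((3*x) + 6) - 7)) + 8 = -76.
Step 2. [(3*(((3*x) + 6) - 7)) + 8 = -76] +8 is outermost — subtract 8 both sides. So sub: 3*(((3*x) + 6) - 7) = -84.
Step 3. [3*(((3*x) + 6) - 7) = -84] leading coefficient 3: divide by 3. So div: ((3*x) + 6) - 7 = -28.
Step 4. [((3*x) + 6) - 7 = -28] peel the -7: add 7 from each side, so sub: (3*x) + 6 = -21.
Step 5. [(3*x) + 6 = -21] 6 comes off first (subtract 6). So sub: 3*x = -27.
Step 6. [3*x = -27] LHS = 3·(…); ÷3 both sides ⇒ div: x = -9.

Answer: x ∈ {-9}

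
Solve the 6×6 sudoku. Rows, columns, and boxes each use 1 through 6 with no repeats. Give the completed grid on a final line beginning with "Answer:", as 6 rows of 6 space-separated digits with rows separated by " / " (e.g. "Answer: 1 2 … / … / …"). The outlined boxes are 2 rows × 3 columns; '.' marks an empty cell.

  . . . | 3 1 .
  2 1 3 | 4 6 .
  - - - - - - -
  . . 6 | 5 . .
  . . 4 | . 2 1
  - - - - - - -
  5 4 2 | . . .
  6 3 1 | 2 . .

Step 1. [r5c5∈{3}] only 3 remains possible at r5c5 ⇒ r5c5=3.
Step 2. [r2c6∈{5}] r2c6 is down to just 5. So r2c6=5.
Step 3. [r3c6∈{3,4}] r3c6 is the only open cell in col 6 admitting 3 ⇒ r3c6=3.
Step 4. [r1c2∈{5,6}] r1c2 is the only open cell in row 1 admitting 6, so r1c2=6.
Step 5. [r5c4∈{1,6}] in row 5, 1 fits only at r5c4. So r5c4=1.
Step 6. [r3c5∈{4}] r3c5 has the single candidate 4. So r3c5=4.
Step 7. [r1c6∈{2}] r1c6 has the single candidate 2 ⇒ r1c6=2.
Step 8. [r3c1∈{1}] r3c1's peers cover all but 1, so r3c1=1.
Step 9. [r6c5∈{5}] r6c5 has the single candidate 5 ⇒ r6c5=5.
Step 10. [r1c3∈{5}] r1c3's peers cover all but 5, so r1c3=5.
Step 11. [r4c4∈{6}] only 6 remains possible at r4c4 ⇒ r4c4=6.
Step 12. [r4c2∈{5}] r4c2 is down to just 5. So r4c2=5.
Step 13. [r5c6∈{6}] nothing but 6 survives at r5c6. So r5c6=6.
Step 14. [r6c6∈{4}] r6c6 has the single candidate 4, so r6c6=4.
Step 15. [r3c2∈{2}] r3c2 is down to just 2, so r3c2=2.
Step 16. [r1c1∈{4}] nothing but 4 survives at r1c1 ⇒ r1c1=4.
Step 17. [r4c1∈{3}] nothing but 3 survives at r4c1, so r4c1=3.

Answer: 4 6 5 3 1 2 / 2 1 3 4 6 5 / 1 2 6 5 4 3 / 3 5 4 6 2 1 / 5 4 2 1 3 6 / 6 3 1 2 5 4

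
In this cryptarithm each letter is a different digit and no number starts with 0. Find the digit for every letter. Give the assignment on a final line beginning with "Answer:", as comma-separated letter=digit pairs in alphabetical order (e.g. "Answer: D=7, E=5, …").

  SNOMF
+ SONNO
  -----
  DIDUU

Step 1. [col 1: F + O ≡ U (mod 10)] column 1 (F + O ≡ U (mod 10), carry-in 0) doesn't pin F yet; pick F=9 and continue, so F=9.
Step 2. [col 1: F + O ≡ U (mod 10)] U=0 is one option consistent with column 1 (F + O ≡ U (mod 10), carry-in 0) — take it, so U=0.
Step 3. [col 1: F + O ≡ U (mod 10)] in column 1 we have F+O≡U with carry-in 0; given F=9, U=0 and digits 0,9 already taken and all letters distinct, that pins O to 1. So O=1.
Step 4. [col 2: M + N ≡ U (mod 10)] M=3 is one option consistent with column 2 (M + N ≡ U (mod 10), carry-in 1) — take it ⇒ M=3.
Step 5. [col 2: M + N ≡ U (mod 10)] in column 2 we have M+N≡U with carry-in 1; given M=3, U=0 and digits 0,1,3,9 already taken and all letters distinct, that pins N to 6, so N=6.
Step 6. [col 3: O + N ≡ D (mod 10)] in column 3 we have O+N≡D with carry-in 1; given O=1, N=6 and digits 0,1,3,6,9 already taken and all letters distinct, that pins D to 8, so D=8.
Step 7. [col 4: N + O ≡ I (mod 10)] column 4 reads N+O+carry(0)=I with N=6, O=1; with digits 0,1,3,6,8,9 already taken and all letters distinct, the only value for I is 7. So I=7.
Step 8. [col 5: S + S ≡ D (mod 10)] column 5: given D=8, carry-in 0, and digits 0,1,3,6,7,8,9 already taken and all letters distinct, S+S≡D (mod 10) forces S=4 ⇒ S=4.

Answer: D=8, F=9, I=7, M=3, N=6, O=1, S=4, U=0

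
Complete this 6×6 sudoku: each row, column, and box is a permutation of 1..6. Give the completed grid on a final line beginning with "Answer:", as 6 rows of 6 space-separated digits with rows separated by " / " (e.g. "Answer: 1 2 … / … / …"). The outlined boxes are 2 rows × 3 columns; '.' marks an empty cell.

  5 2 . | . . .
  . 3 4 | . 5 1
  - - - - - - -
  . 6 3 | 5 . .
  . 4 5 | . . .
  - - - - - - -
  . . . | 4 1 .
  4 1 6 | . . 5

Step 1. [r4c4∈{1,2,3,6}] col 4 places 1 nowhere but r4c4. So r4c4=1.
Step 2. [r5c6∈{2,3,6}] 6 has one home in row 5: r5c6. So r5c6=6.
Step 3. [r4c1∈{2}] only 2 remains possible at r4c1, so r4c1=2.
Step 4. [r2c4∈{2,6}] r2c4 is the only open cell in row 2 admitting 2, so r2c4=2.
Step 5. [r6c5∈{2,3}] across row 6, 2 lands solely at r6c5 ⇒ r6c5=2.
Step 6. [r4c5∈{3,6}] across row 4, 6 lands solely at r4c5, so r4c5=6.
Step 7. [r1c5∈{3,4}] across col 5, 3 lands solely at r1c5, so r1c5=3.
Step 8. [r3c5∈{4}] r3c5 is down to just 4 ⇒ r3c5=4.
Step 9. [r3c6∈{2}] r3c6 is down to just 2, so r3c6=2.
Step 10. [r6c4∈{3}] r6c4's peers cover all but 3. So r6c4=3.
Step 11. [r3c1∈{1}] nothing but 1 survives at r3c1. So r3c1=1.
Step 12. [r1c3∈{1}] r1c3 is down to just 1, so r1c3=1.
Step 13. [r5c3∈{2}] nothing but 2 survives at r5c3 ⇒ r5c3=2.
Step 14. [r5c1∈{3}] r5c1 has the single candidate 3, so r5c1=3.
Step 15. [r1c4∈{6}] nothing but 6 survives at r1c4. So r1c4=6.
Step 16. [r4c6∈{3}] nothing but 3 survives at r4c6 ⇒ r4c6=3.
Step 17. [r1c6∈{4}] nothing but 4 survives at r1c6 ⇒ r1c6=4.
Step 18. [r5c2∈{5}] only 5 remains possible at r5c2. So r5c2=5.
Step 19. [r2c1∈{6}] r2c1 has the single candidate 6, so r2c1=6.

Answer: 5 2 1 6 3 4 / 6 3 4 2 5 1 / 1 6 3 5 4 2 / 2 4 5 1 6 3 / 3 5 2 4 1 6 / 4 1 6 3 2 5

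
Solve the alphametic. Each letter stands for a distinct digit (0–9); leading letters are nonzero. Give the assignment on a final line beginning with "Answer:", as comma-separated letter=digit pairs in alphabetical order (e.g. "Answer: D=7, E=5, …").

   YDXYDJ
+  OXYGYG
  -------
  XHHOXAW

Step 1. [col 1: J + G ≡ W (mod 10)] column 1 (J + G ≡ W (mod 10), carry-in 0) doesn't pin G yet; pick G=5 and continue. So G=5.
Step 2. [col 1: J + G ≡ W (mod 10)] several values work for J in column 1 (J + G ≡ W (mod 10), carry-in 0); try J=2, so J=2.
Step 3. [X] adding two 6-digit numbers gives at most 6+1 digits, and here it does — X is that final carry and must be 1, so X=1.
Step 4. [col 1: J + G ≡ W (mod 10)] column 1: given J=2, G=5, carry-in 0, and digits 1,2,5 already taken and all letters distinct, J+G≡W (mod 10) forces W=7. So W=7.
Step 5. [col 2: D + Y ≡ A (mod 10)] column 2 (D + Y ≡ A (mod 10), carry-in 0) doesn't pin D yet; pick D=3 and continue, so D=3.
Step 6. [col 2: D + Y ≡ A (mod 10)] column 2 reads D+Y+carry(0)=A with D=3; with digits 1,2,3,5,7 already taken and all letters distinct, the only value for A is 9. So A=9.
Step 7. [col 2: D + Y ≡ A (mod 10)] column 2: given D=3, A=9, carry-in 0, and digits 1,2,3,5,7,9 already taken and all letters distinct, D+Y≡A (mod 10) forces Y=6 ⇒ Y=6.
Step 8. [col 4: X + Y ≡ O (mod 10)] from column 4 (X=1, Y=6, carry-in 1, digits 1,2,3,5,6,7,9 already taken and all letters distinct): O must equal 8. So O=8.
Step 9. [col 5: D + X ≡ H (mod 10)] in column 5 we have D+X≡H with carry-in 0; given D=3, X=1 and digits 1,2,3,5,6,7,8,9 already taken and all letters distinct, that pins H to 4, so H=4.

Answer: A=9, D=3, G=5, H=4, J=2, O=8, W=7, X=1, Y=6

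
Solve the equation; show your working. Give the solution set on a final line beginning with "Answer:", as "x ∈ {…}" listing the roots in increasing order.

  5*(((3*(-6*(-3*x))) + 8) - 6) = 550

Step 1. [5*(((3*(-6*(-3*x))) + 8) - 6) = 550] divide by the outer 5, so div: ((3*(-6*(-3*x))) + 8) - 6 = 110.
Step 2. [((3*(-6*(-3*x))) + 8) - 6 = 110] the outer -6 inverts by adding 6, so sub: (3*(-6*(-3*x))) + 8 = 116.
Step 3. [(3*(-6*(-3*x))) + 8 = 116] the outer +8 inverts by subtracting 8, so sub: 3*(-6*(-3*x)) = 108.
Step 4. [3*(-6*(-3*x)) = 108] leading coefficient 3: divide by 3 ⇒ div: -6*(-3*x) = 36.
Step 5. [-6*(-3*x) = 36] -6 out front; divide by -6, so div: -3*x = -6.
Step 6. [-3*x = -6] -3·(inner) — divide through by -3 ⇒ div: x = 2.

Answer: x ∈ {2}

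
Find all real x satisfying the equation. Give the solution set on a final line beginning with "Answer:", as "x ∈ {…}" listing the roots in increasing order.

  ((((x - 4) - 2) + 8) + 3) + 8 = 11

Step 1. [((((x - 4) - 2) + 8) + 3) + 8 = 11] +8 is outermost — subtract 8 both sides. So sub: (((x - 4) - 2) + 8) + 3 = 3.
Step 2. [(((x - 4) - 2) + 8) + 3 = 3] +3 is outermost — subtract 3 both sides. So sub: ((x - 4) - 2) + 8 = 0.
Step 3. [((x - 4) - 2) + 8 = 0] +8 is outermost — subtract 8 both sides ⇒ sub: (x - 4) - 2 = -8.
Step 4. [(x - 4) - 2 = -8] -2 is outermost — add 2 both sides ⇒ sub: x - 4 = -6.
Step 5. [x - 4 = -6] -4 is outermost — add 4 both sides. So sub: x = -2.

Answer: x ∈ {-2}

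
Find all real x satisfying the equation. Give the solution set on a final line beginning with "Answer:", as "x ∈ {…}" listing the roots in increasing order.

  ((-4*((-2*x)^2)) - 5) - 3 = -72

Step 1. [((-4*((-2*x)^2)) - 5) - 3 = -72] peel the -3: add 3 from each side ⇒ sub: (-4*((-2*x)^2)) - 5 = -69.
Step 2. [(-4*((-2*x)^2)) - 5 = -69] -5 is outermost — add 5 both sides ⇒ sub: -4*((-2*x)^2) = -64.
Step 3. [-4*((-2*x)^2) = -64] LHS = -4·(…); ÷-4 both sides. So div: (-2*x)^2 = 16.
Step 4. [(-2*x)^2 = 16] LHS squared, RHS 16 ≥ 0: apply √ (±) ⇒ sqrt: -2*x = 4 or -4.
Step 5. [-2*x = 4 or -4] leading coefficient -2: divide by -2, so div: x = -2 or 2.

Answer: x ∈ {-2, 2}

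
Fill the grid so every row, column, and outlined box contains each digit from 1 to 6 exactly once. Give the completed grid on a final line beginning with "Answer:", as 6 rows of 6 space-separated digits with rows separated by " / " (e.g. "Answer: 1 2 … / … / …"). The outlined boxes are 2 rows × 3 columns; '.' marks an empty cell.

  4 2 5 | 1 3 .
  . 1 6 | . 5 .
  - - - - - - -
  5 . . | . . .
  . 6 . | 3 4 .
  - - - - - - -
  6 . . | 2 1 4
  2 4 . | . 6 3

Step 1. [r4c1∈{1}] only 1 remains possible at r4c1, so r4c1=1.
Step 2. [r3c5∈{2}] r3c5 is down to just 2, so r3c5=2.
Step 3. [r3c2∈{3}] r3c2's peers cover all but 3. So r3c2=3.
Step 4. [r3c6∈{1,6}] in row 3, 1 fits only at r3c6, so r3c6=1.
Step 5. [r6c3∈{1}] nothing but 1 survives at r6c3, so r6c3=1.
Step 6. [r3c4∈{6}] r3c4's peers cover all but 6, so r3c4=6.
Step 7. [r2c1∈{3}] nothing but 3 survives at r2c1 ⇒ r2c1=3.
Step 8. [r5c3∈{3}] r5c3 has the single candidate 3. So r5c3=3.
Step 9. [r3c3∈{4}] nothing but 4 survives at r3c3. So r3c3=4.
Step 10. [r2c6∈{2}] only 2 remains possible at r2c6, so r2c6=2.
Step 11. [r4c3∈{2}] r4c3 is down to just 2. So r4c3=2.
Step 12. [r4c6∈{5}] r4c6's peers cover all but 5 ⇒ r4c6=5.
Step 13. [r6c4∈{5}] r6c4 has the single candidate 5. So r6c4=5.
Step 14. [r5c2∈{5}] r5c2 is down to just 5. So r5c2=5.
Step 15. [r1c6∈{6}] nothing but 6 survives at r1c6. So r1c6=6.
Step 16. [r2c4∈{4}] only 4 remains possible at r2c4 ⇒ r2c4=4.

Answer: 4 2 5 1 3 6 / 3 1 6 4 5 2 / 5 3 4 6 2 1 / 1 6 2 3 4 5 / 6 5 3 2 1 4 / 2 4 1 5 6 3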